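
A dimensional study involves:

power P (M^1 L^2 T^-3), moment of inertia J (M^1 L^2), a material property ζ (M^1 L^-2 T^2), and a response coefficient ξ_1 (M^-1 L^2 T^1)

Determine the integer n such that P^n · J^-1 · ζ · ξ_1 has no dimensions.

Balance the M exponent: (1)·n from P, plus −(1) + (1) + (-1) = -1 from the rest, must sum to zero.
n − 1 = 0, so n = 1.

1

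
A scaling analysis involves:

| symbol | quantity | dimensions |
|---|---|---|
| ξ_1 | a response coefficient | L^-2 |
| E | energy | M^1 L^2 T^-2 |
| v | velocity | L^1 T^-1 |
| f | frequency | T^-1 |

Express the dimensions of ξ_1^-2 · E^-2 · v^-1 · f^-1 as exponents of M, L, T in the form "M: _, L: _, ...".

M: -2, L: -1, T: 6

Collect each base-dimension exponent across the product:
  M: −2·(0) − 2·(1) − (0) − (0) = -2
  L: −2·(-2) − 2·(2) − (1) − (0) = -1
  T: −2·(0) − 2·(-2) − (-1) − (-1) = 6
So the dimensions are [M⁻² L⁻¹ T⁶].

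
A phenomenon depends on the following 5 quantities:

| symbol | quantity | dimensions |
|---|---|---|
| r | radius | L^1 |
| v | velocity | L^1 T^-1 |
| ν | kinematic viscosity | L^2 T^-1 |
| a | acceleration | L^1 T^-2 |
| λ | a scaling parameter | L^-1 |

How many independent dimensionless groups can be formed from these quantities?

There are 5 variables and 2 base dimensions (L, T).
The dimension matrix has rank 2.
Independent dimensionless groups: 5 − 2 = 3.

3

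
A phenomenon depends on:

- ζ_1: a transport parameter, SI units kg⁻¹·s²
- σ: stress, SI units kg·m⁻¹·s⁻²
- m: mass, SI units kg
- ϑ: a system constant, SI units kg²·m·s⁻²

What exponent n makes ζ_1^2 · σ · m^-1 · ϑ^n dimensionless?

Balance the M exponent: (2)·n from ϑ, plus 2·(-1) + (1) − (1) = -2 from the rest, must sum to zero.
2n − 2 = 0, so n = 1.

1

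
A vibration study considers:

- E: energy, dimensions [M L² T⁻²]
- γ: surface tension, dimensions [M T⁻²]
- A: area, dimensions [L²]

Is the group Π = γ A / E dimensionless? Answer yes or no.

yes

Sum the exponent of each base dimension across the product:
  M: −[E]_M + [γ]_M + [A]_M = −(1) + (1) + (0) = 0
  L: −[E]_L + [γ]_L + [A]_L = −(2) + (0) + (2) = 0
  T: −[E]_T + [γ]_T + [A]_T = −(-2) + (-2) + (0) = 0
All base exponents vanish — dimensionless.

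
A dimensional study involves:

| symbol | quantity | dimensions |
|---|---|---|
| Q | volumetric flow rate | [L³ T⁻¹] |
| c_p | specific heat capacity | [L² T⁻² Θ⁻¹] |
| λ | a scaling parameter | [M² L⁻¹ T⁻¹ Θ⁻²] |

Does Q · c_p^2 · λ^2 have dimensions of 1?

Sum the exponent of each base dimension across the product:
  M: [Q]_M + 2·[c_p]_M + 2·[λ]_M = (0) + 2·(0) + 2·(2) = 4
  L: [Q]_L + 2·[c_p]_L + 2·[λ]_L = (3) + 2·(2) + 2·(-1) = 5
  T: [Q]_T + 2·[c_p]_T + 2·[λ]_T = (-1) + 2·(-2) + 2·(-1) = -7
  Θ: [Q]_Θ + 2·[c_p]_Θ + 2·[λ]_Θ = (0) + 2·(-1) + 2·(-2) = -6
Net dimensions [M⁴ L⁵ T⁻⁷ Θ⁻⁶] ≠ [1] — not dimensionless.

no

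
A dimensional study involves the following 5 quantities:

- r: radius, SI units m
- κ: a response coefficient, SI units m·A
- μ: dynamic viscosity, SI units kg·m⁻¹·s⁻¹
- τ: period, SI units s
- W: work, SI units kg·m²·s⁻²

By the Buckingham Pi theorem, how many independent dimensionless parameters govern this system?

There are 5 variables and 4 base dimensions (M, L, T, I).
The dimension matrix has rank 4.
Independent dimensionless groups: 5 − 4 = 1.

1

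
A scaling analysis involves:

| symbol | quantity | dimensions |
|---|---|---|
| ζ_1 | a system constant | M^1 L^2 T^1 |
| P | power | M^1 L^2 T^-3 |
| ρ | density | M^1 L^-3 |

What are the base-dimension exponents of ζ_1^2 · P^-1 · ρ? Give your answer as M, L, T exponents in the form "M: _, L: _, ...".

Collect each base-dimension exponent across the product:
  M: 2·(1) − (1) + (1) = 2
  L: 2·(2) − (2) + (-3) = -1
  T: 2·(1) − (-3) + (0) = 5
So the dimensions are [M² L⁻¹ T⁵].

M: 2, L: -1, T: 5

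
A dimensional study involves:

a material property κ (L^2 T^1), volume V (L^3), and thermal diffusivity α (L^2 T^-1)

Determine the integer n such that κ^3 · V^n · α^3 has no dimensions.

Balance the L exponent: (3)·n from V, plus 3·(2) + 3·(2) = 12 from the rest, must sum to zero.
3n + 12 = 0, so n = -4.

-4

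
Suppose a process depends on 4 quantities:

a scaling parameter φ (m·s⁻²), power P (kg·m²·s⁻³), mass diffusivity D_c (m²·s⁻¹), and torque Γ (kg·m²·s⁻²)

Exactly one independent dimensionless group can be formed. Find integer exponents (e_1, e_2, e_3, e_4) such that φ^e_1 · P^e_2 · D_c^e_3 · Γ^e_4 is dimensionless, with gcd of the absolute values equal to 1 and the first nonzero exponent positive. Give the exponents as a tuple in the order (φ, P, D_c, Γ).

M: e_1·(0) + e_2·(1) + e_3·(0) + e_4·(1) = 0
L: e_1·(1) + e_2·(2) + e_3·(2) + e_4·(2) = 0
T: e_1·(-2) + e_2·(-3) + e_3·(-1) + e_4·(-2) = 0
Solving this homogeneous linear system for the smallest-integer solution (first nonzero entry positive) gives (2, -3, -1, 3).

(2, -3, -1, 3)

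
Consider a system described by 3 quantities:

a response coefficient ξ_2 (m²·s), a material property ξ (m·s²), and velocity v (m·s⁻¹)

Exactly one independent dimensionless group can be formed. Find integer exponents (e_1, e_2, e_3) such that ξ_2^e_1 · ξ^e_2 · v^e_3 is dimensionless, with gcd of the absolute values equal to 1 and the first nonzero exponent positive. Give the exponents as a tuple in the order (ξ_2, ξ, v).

(1, -1, -1)

L: e_1·(2) + e_2·(1) + e_3·(1) = 0
T: e_1·(1) + e_2·(2) + e_3·(-1) = 0
Solving this homogeneous linear system for the smallest-integer solution (first nonzero entry positive) gives (1, -1, -1).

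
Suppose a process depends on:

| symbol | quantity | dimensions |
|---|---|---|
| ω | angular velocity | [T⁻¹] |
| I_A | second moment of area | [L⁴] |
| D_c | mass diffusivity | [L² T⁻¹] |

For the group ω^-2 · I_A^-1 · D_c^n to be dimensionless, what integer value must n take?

Balance the L exponent: (2)·n from D_c, plus −2·(0) − (4) = -4 from the rest, must sum to zero.
2n − 4 = 0, so n = 2.

2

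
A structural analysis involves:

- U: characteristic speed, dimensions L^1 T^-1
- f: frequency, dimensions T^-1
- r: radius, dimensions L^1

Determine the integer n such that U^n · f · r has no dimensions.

-1

Balance the L exponent: (1)·n from U, plus (0) + (1) = 1 from the rest, must sum to zero.
n + 1 = 0, so n = -1.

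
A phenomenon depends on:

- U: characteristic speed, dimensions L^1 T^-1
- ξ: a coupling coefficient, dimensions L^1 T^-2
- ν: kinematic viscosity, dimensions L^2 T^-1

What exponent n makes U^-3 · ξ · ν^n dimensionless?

1

Balance the L exponent: (2)·n from ν, plus −3·(1) + (1) = -2 from the rest, must sum to zero.
2n − 2 = 0, so n = 1.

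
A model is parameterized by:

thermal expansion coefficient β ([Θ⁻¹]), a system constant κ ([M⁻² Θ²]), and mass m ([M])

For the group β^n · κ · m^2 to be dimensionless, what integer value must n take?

2

Balance the Θ exponent: (-1)·n from β, plus (2) + 2·(0) = 2 from the rest, must sum to zero.
−n + 2 = 0, so n = 2.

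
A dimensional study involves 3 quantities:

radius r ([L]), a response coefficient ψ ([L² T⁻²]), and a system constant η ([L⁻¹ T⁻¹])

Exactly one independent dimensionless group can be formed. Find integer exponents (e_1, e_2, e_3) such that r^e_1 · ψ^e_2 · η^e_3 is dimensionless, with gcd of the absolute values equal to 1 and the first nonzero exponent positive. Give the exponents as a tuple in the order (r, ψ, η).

L: e_1·(1) + e_2·(2) + e_3·(-1) = 0
T: e_1·(0) + e_2·(-2) + e_3·(-1) = 0
Solving this homogeneous linear system for the smallest-integer solution (first nonzero entry positive) gives (4, -1, 2).

(4, -1, 2)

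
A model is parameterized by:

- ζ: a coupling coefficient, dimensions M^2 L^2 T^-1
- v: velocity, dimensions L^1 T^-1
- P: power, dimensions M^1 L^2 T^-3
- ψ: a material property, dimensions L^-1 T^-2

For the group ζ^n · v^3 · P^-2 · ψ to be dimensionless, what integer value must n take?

Balance the M exponent: (2)·n from ζ, plus 3·(0) − 2·(1) + (0) = -2 from the rest, must sum to zero.
2n − 2 = 0, so n = 1.

1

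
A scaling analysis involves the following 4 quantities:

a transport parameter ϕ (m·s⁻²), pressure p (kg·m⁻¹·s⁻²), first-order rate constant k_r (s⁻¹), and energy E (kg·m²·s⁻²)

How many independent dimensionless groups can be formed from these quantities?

1

There are 4 variables and 3 base dimensions (M, L, T).
The dimension matrix has rank 3.
Independent dimensionless groups: 4 − 3 = 1.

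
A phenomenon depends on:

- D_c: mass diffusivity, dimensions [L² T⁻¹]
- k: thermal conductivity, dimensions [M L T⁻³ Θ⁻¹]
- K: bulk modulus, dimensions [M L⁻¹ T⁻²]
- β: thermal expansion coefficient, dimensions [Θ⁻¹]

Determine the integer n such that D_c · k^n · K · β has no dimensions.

Balance the M exponent: (1)·n from k, plus (0) + (1) + (0) = 1 from the rest, must sum to zero.
n + 1 = 0, so n = -1.

-1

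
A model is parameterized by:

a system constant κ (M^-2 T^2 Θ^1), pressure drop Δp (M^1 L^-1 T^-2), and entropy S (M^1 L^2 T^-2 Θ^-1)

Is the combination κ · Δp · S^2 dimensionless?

Sum the exponent of each base dimension across the product:
  M: [κ]_M + [Δp]_M + 2·[S]_M = (-2) + (1) + 2·(1) = 1
  L: [κ]_L + [Δp]_L + 2·[S]_L = (0) + (-1) + 2·(2) = 3
  T: [κ]_T + [Δp]_T + 2·[S]_T = (2) + (-2) + 2·(-2) = -4
  Θ: [κ]_Θ + [Δp]_Θ + 2·[S]_Θ = (1) + (0) + 2·(-1) = -1
Net dimensions [M L³ T⁻⁴ Θ⁻¹] ≠ [1] — not dimensionless.

no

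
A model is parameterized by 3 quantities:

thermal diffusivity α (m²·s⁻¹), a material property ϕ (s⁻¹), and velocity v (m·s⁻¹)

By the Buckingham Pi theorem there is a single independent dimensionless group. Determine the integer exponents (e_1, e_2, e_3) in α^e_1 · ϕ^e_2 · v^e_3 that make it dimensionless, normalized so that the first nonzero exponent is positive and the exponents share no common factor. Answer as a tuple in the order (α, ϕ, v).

(1, 1, -2)

L: e_1·(2) + e_2·(0) + e_3·(1) = 0
T: e_1·(-1) + e_2·(-1) + e_3·(-1) = 0
Solving this homogeneous linear system for the smallest-integer solution (first nonzero entry positive) gives (1, 1, -2).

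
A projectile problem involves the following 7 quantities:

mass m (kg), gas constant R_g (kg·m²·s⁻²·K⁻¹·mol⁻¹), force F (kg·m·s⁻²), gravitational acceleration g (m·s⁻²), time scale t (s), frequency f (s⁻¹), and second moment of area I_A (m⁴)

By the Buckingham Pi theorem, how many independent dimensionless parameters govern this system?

There are 7 variables and 5 base dimensions (M, L, T, Θ, N).
The dimension matrix has rank 4 (less than 5: the dimension vectors are linearly dependent).
Independent dimensionless groups: 7 − 4 = 3.

3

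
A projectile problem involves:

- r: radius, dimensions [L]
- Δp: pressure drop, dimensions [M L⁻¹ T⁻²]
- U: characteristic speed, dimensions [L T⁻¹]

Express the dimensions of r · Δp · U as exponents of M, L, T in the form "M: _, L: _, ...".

Collect each base-dimension exponent across the product:
  M: (0) + (1) + (0) = 1
  L: (1) + (-1) + (1) = 1
  T: (0) + (-2) + (-1) = -3
So the dimensions are [M L T⁻³].

M: 1, L: 1, T: -3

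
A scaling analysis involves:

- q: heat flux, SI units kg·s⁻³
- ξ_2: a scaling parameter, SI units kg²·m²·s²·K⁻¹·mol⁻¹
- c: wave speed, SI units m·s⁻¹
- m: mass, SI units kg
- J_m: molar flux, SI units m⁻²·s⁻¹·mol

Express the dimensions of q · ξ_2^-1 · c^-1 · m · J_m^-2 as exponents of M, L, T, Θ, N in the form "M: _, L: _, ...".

Collect each base-dimension exponent across the product:
  M: (1) − (2) − (0) + (1) − 2·(0) = 0
  L: (0) − (2) − (1) + (0) − 2·(-2) = 1
  T: (-3) − (2) − (-1) + (0) − 2·(-1) = -2
  Θ: (0) − (-1) − (0) + (0) − 2·(0) = 1
  N: (0) − (-1) − (0) + (0) − 2·(1) = -1
So the dimensions are [L T⁻² Θ N⁻¹].

M: 0, L: 1, T: -2, Θ: 1, N: -1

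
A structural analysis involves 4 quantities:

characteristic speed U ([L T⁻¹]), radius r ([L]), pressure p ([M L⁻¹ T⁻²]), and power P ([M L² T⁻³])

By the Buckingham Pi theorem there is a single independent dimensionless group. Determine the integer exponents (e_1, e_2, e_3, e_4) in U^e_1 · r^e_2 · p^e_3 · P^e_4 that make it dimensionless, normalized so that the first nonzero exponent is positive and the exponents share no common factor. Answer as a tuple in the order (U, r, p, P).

(1, 2, 1, -1)

M: e_1·(0) + e_2·(0) + e_3·(1) + e_4·(1) = 0
L: e_1·(1) + e_2·(1) + e_3·(-1) + e_4·(2) = 0
T: e_1·(-1) + e_2·(0) + e_3·(-2) + e_4·(-3) = 0
Solving this homogeneous linear system for the smallest-integer solution (first nonzero entry positive) gives (1, 2, 1, -1).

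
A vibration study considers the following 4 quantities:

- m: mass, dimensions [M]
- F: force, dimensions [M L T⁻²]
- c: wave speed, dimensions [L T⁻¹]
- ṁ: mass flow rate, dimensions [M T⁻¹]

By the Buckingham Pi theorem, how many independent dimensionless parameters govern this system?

1

There are 4 variables and 3 base dimensions (M, L, T).
The dimension matrix has rank 3.
Independent dimensionless groups: 4 − 3 = 1.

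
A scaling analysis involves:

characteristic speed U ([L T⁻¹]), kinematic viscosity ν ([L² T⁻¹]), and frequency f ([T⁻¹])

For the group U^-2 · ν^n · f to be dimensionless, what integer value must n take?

1

Balance the L exponent: (2)·n from ν, plus −2·(1) + (0) = -2 from the rest, must sum to zero.
2n − 2 = 0, so n = 1.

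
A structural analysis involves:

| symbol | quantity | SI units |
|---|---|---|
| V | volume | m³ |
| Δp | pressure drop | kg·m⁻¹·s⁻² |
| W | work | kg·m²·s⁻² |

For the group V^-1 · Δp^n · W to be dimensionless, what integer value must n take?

Balance the M exponent: (1)·n from Δp, plus −(0) + (1) = 1 from the rest, must sum to zero.
n + 1 = 0, so n = -1.

-1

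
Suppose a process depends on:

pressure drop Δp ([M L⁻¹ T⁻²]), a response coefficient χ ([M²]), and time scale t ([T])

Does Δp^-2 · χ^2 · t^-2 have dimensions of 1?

Sum the exponent of each base dimension across the product:
  M: −2·[Δp]_M + 2·[χ]_M − 2·[t]_M = −2·(1) + 2·(2) − 2·(0) = 2
  L: −2·[Δp]_L + 2·[χ]_L − 2·[t]_L = −2·(-1) + 2·(0) − 2·(0) = 2
  T: −2·[Δp]_T + 2·[χ]_T − 2·[t]_T = −2·(-2) + 2·(0) − 2·(1) = 2
Net dimensions [M² L² T²] ≠ [1] — not dimensionless.

no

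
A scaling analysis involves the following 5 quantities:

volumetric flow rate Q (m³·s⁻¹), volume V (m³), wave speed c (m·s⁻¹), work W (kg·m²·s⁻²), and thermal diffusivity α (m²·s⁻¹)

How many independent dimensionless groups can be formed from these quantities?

2

There are 5 variables and 3 base dimensions (M, L, T).
The dimension matrix has rank 3.
Independent dimensionless groups: 5 − 3 = 2.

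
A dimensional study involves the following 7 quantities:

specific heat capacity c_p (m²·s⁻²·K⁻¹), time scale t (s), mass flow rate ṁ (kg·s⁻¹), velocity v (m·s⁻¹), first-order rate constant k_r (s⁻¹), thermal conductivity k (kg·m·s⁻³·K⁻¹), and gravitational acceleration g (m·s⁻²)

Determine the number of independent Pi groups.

There are 7 variables and 4 base dimensions (M, L, T, Θ).
The dimension matrix has rank 4.
Independent dimensionless groups: 7 − 4 = 3.

3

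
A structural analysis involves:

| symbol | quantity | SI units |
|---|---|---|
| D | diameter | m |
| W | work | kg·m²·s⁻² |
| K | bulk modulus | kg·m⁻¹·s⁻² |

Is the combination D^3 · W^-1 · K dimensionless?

yes

Sum the exponent of each base dimension across the product:
  M: 3·[D]_M − [W]_M + [K]_M = 3·(0) − (1) + (1) = 0
  L: 3·[D]_L − [W]_L + [K]_L = 3·(1) − (2) + (-1) = 0
  T: 3·[D]_T − [W]_T + [K]_T = 3·(0) − (-2) + (-2) = 0
All base exponents vanish — dimensionless.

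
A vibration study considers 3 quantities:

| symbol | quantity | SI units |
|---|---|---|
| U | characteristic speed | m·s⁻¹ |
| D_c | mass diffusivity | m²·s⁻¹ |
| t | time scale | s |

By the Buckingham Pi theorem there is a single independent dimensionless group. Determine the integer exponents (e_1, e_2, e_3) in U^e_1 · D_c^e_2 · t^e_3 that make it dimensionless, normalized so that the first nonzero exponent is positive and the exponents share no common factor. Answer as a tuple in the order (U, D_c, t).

(2, -1, 1)

L: e_1·(1) + e_2·(2) + e_3·(0) = 0
T: e_1·(-1) + e_2·(-1) + e_3·(1) = 0
Solving this homogeneous linear system for the smallest-integer solution (first nonzero entry positive) gives (2, -1, 1).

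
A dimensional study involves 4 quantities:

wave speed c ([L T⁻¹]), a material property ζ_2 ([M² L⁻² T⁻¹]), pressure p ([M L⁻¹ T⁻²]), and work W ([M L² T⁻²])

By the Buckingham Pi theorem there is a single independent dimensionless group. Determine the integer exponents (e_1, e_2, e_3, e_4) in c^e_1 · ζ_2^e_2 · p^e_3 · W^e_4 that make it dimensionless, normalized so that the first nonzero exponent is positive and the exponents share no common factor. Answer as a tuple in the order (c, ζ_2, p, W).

(3, 1, -1, -1)

M: e_1·(0) + e_2·(2) + e_3·(1) + e_4·(1) = 0
L: e_1·(1) + e_2·(-2) + e_3·(-1) + e_4·(2) = 0
T: e_1·(-1) + e_2·(-1) + e_3·(-2) + e_4·(-2) = 0
Solving this homogeneous linear system for the smallest-integer solution (first nonzero entry positive) gives (3, 1, -1, -1).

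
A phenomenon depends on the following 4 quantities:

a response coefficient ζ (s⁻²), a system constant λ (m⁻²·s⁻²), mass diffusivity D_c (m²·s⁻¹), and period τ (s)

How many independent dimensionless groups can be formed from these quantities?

There are 4 variables and 2 base dimensions (L, T).
The dimension matrix has rank 2.
Independent dimensionless groups: 4 − 2 = 2.

2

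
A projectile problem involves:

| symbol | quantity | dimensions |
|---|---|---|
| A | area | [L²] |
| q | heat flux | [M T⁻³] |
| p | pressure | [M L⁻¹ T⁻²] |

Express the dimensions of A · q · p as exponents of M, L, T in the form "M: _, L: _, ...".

Collect each base-dimension exponent across the product:
  M: (0) + (1) + (1) = 2
  L: (2) + (0) + (-1) = 1
  T: (0) + (-3) + (-2) = -5
So the dimensions are [M² L T⁻⁵].

M: 2, L: 1, T: -5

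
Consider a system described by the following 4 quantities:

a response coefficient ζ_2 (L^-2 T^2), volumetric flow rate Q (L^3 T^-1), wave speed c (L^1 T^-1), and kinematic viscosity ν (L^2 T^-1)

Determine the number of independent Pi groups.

2

There are 4 variables and 2 base dimensions (L, T).
The dimension matrix has rank 2.
Independent dimensionless groups: 4 − 2 = 2.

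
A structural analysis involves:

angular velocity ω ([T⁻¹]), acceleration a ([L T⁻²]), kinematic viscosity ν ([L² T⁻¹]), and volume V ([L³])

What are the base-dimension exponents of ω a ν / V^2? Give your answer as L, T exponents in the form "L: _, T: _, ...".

Collect each base-dimension exponent across the product:
  L: (0) + (1) + (2) − 2·(3) = -3
  T: (-1) + (-2) + (-1) − 2·(0) = -4
So the dimensions are [L⁻³ T⁻⁴].

L: -3, T: -4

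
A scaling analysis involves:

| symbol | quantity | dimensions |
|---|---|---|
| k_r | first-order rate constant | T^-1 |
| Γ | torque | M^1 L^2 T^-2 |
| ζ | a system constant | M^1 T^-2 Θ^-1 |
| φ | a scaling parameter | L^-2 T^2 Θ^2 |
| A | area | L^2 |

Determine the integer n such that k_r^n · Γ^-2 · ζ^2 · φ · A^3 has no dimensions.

2

Balance the T exponent: (-1)·n from k_r, plus −2·(-2) + 2·(-2) + (2) + 3·(0) = 2 from the rest, must sum to zero.
−n + 2 = 0, so n = 2.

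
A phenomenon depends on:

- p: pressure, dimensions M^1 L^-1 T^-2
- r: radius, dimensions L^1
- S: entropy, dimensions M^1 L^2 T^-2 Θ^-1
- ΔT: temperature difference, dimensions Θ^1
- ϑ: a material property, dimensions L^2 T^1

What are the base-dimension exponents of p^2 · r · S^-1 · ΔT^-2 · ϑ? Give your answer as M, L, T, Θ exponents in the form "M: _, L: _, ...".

M: 1, L: -1, T: -1, Θ: -1

Collect each base-dimension exponent across the product:
  M: 2·(1) + (0) − (1) − 2·(0) + (0) = 1
  L: 2·(-1) + (1) − (2) − 2·(0) + (2) = -1
  T: 2·(-2) + (0) − (-2) − 2·(0) + (1) = -1
  Θ: 2·(0) + (0) − (-1) − 2·(1) + (0) = -1
So the dimensions are [M L⁻¹ T⁻¹ Θ⁻¹].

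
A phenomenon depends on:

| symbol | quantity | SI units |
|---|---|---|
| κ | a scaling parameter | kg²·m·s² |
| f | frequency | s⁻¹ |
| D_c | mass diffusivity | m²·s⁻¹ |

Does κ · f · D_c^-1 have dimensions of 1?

Sum the exponent of each base dimension across the product:
  M: [κ]_M + [f]_M − [D_c]_M = (2) + (0) − (0) = 2
  L: [κ]_L + [f]_L − [D_c]_L = (1) + (0) − (2) = -1
  T: [κ]_T + [f]_T − [D_c]_T = (2) + (-1) − (-1) = 2
Net dimensions [M² L⁻¹ T²] ≠ [1] — not dimensionless.

no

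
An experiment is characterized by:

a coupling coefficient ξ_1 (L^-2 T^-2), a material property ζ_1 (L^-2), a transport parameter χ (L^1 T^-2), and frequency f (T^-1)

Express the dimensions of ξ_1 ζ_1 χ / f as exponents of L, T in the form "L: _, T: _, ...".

L: -3, T: -3

Collect each base-dimension exponent across the product:
  L: (-2) + (-2) + (1) − (0) = -3
  T: (-2) + (0) + (-2) − (-1) = -3
So the dimensions are [L⁻³ T⁻³].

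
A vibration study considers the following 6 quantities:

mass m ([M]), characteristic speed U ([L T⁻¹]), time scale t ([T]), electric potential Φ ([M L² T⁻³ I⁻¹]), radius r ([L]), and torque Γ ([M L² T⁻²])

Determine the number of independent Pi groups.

2

There are 6 variables and 4 base dimensions (M, L, T, I).
The dimension matrix has rank 4.
Independent dimensionless groups: 6 − 4 = 2.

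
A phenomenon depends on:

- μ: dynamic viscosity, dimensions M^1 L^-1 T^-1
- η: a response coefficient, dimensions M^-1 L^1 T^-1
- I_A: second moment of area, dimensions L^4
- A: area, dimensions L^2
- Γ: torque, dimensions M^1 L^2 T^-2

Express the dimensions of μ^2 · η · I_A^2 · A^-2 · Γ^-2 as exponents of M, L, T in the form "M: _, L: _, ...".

Collect each base-dimension exponent across the product:
  M: 2·(1) + (-1) + 2·(0) − 2·(0) − 2·(1) = -1
  L: 2·(-1) + (1) + 2·(4) − 2·(2) − 2·(2) = -1
  T: 2·(-1) + (-1) + 2·(0) − 2·(0) − 2·(-2) = 1
So the dimensions are [M⁻¹ L⁻¹ T].

M: -1, L: -1, T: 1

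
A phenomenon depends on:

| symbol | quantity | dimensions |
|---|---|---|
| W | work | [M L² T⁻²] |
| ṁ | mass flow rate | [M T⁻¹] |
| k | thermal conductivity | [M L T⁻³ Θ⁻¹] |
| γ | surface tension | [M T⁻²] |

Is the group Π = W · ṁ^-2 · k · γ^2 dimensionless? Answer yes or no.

no

Sum the exponent of each base dimension across the product:
  M: [W]_M − 2·[ṁ]_M + [k]_M + 2·[γ]_M = (1) − 2·(1) + (1) + 2·(1) = 2
  L: [W]_L − 2·[ṁ]_L + [k]_L + 2·[γ]_L = (2) − 2·(0) + (1) + 2·(0) = 3
  T: [W]_T − 2·[ṁ]_T + [k]_T + 2·[γ]_T = (-2) − 2·(-1) + (-3) + 2·(-2) = -7
  Θ: [W]_Θ − 2·[ṁ]_Θ + [k]_Θ + 2·[γ]_Θ = (0) − 2·(0) + (-1) + 2·(0) = -1
Net dimensions [M² L³ T⁻⁷ Θ⁻¹] ≠ [1] — not dimensionless.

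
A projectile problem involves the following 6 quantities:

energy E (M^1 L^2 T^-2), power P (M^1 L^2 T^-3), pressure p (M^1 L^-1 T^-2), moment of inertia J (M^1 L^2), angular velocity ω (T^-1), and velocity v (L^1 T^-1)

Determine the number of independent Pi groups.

3

There are 6 variables and 3 base dimensions (M, L, T).
The dimension matrix has rank 3.
Independent dimensionless groups: 6 − 3 = 3.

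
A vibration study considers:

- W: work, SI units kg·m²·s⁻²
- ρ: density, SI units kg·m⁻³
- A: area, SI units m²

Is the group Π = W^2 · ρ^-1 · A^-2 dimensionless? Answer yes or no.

Sum the exponent of each base dimension across the product:
  M: 2·[W]_M − [ρ]_M − 2·[A]_M = 2·(1) − (1) − 2·(0) = 1
  L: 2·[W]_L − [ρ]_L − 2·[A]_L = 2·(2) − (-3) − 2·(2) = 3
  T: 2·[W]_T − [ρ]_T − 2·[A]_T = 2·(-2) − (0) − 2·(0) = -4
Net dimensions [M L³ T⁻⁴] ≠ [1] — not dimensionless.

no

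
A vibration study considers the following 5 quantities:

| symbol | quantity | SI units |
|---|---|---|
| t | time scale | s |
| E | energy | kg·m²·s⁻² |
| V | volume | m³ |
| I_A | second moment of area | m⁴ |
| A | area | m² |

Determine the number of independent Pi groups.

2

There are 5 variables and 3 base dimensions (M, L, T).
The dimension matrix has rank 3.
Independent dimensionless groups: 5 − 3 = 2.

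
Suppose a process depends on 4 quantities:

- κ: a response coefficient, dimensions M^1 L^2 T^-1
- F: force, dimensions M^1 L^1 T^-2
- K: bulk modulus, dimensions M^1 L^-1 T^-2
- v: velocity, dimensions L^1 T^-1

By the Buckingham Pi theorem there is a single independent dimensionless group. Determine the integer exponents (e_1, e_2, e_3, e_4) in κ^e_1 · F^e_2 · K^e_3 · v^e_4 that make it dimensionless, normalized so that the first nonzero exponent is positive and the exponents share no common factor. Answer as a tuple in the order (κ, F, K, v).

M: e_1·(1) + e_2·(1) + e_3·(1) + e_4·(0) = 0
L: e_1·(2) + e_2·(1) + e_3·(-1) + e_4·(1) = 0
T: e_1·(-1) + e_2·(-2) + e_3·(-2) + e_4·(-1) = 0
Solving this homogeneous linear system for the smallest-integer solution (first nonzero entry positive) gives (1, -2, 1, 1).

(1, -2, 1, 1)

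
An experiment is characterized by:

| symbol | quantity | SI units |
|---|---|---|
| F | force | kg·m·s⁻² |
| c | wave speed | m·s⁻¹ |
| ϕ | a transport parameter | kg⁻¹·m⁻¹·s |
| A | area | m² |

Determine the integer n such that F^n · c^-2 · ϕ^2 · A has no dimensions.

2

Balance the M exponent: (1)·n from F, plus −2·(0) + 2·(-1) + (0) = -2 from the rest, must sum to zero.
n − 2 = 0, so n = 2.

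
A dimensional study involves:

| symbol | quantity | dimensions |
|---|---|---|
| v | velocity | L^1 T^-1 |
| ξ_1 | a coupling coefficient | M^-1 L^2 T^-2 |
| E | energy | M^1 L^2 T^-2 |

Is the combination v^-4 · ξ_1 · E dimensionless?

yes

Sum the exponent of each base dimension across the product:
  M: −4·[v]_M + [ξ_1]_M + [E]_M = −4·(0) + (-1) + (1) = 0
  L: −4·[v]_L + [ξ_1]_L + [E]_L = −4·(1) + (2) + (2) = 0
  T: −4·[v]_T + [ξ_1]_T + [E]_T = −4·(-1) + (-2) + (-2) = 0
  Θ: −4·[v]_Θ + [ξ_1]_Θ + [E]_Θ = −4·(0) + (0) + (0) = 0
All base exponents vanish — dimensionless.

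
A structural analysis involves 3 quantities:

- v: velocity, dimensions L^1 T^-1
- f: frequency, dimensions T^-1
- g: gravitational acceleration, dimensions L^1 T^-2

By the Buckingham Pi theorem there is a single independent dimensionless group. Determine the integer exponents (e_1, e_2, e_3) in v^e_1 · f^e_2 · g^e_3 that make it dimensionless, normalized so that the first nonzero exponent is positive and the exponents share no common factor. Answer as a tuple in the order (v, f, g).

L: e_1·(1) + e_2·(0) + e_3·(1) = 0
T: e_1·(-1) + e_2·(-1) + e_3·(-2) = 0
Solving this homogeneous linear system for the smallest-integer solution (first nonzero entry positive) gives (1, 1, -1).

(1, 1, -1)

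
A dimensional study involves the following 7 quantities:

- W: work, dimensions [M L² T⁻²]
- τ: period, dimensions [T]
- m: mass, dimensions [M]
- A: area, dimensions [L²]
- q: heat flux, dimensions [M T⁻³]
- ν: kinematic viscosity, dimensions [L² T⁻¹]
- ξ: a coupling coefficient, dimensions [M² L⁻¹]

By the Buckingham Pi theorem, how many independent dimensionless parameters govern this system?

4

There are 7 variables and 3 base dimensions (M, L, T).
The dimension matrix has rank 3.
Independent dimensionless groups: 7 − 3 = 4.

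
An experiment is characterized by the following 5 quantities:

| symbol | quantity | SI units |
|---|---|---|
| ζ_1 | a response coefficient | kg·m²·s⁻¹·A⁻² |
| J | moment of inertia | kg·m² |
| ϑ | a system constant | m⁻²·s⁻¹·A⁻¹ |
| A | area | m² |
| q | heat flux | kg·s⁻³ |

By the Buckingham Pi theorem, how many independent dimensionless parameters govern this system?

1

There are 5 variables and 4 base dimensions (M, L, T, I).
The dimension matrix has rank 4.
Independent dimensionless groups: 5 − 4 = 1.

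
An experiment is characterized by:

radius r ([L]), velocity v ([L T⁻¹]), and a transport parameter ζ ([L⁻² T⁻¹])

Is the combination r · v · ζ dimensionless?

Sum the exponent of each base dimension across the product:
  L: [r]_L + [v]_L + [ζ]_L = (1) + (1) + (-2) = 0
  T: [r]_T + [v]_T + [ζ]_T = (0) + (-1) + (-1) = -2
Net dimensions [T⁻²] ≠ [1] — not dimensionless.

no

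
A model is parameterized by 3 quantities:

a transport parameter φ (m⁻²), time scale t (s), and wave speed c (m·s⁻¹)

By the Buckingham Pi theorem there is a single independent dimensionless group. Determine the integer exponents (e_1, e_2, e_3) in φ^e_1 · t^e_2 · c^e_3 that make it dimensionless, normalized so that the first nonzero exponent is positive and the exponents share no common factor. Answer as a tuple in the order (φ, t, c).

L: e_1·(-2) + e_2·(0) + e_3·(1) = 0
T: e_1·(0) + e_2·(1) + e_3·(-1) = 0
Solving this homogeneous linear system for the smallest-integer solution (first nonzero entry positive) gives (1, 2, 2).

(1, 2, 2)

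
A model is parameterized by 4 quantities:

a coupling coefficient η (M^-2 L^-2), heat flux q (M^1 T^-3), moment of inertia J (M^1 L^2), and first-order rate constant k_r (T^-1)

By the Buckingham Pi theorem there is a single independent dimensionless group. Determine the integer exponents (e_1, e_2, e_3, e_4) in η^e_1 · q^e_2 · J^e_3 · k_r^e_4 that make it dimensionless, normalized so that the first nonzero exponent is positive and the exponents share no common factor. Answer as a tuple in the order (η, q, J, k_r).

(1, 1, 1, -3)

M: e_1·(-2) + e_2·(1) + e_3·(1) + e_4·(0) = 0
L: e_1·(-2) + e_2·(0) + e_3·(2) + e_4·(0) = 0
T: e_1·(0) + e_2·(-3) + e_3·(0) + e_4·(-1) = 0
Solving this homogeneous linear system for the smallest-integer solution (first nonzero entry positive) gives (1, 1, 1, -3).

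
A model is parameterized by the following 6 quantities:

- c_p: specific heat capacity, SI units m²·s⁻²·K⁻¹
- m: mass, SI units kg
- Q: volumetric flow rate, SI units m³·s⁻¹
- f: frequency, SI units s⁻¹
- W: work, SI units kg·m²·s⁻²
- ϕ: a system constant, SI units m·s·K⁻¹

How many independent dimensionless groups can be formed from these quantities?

2

There are 6 variables and 4 base dimensions (M, L, T, Θ).
The dimension matrix has rank 4.
Independent dimensionless groups: 6 − 4 = 2.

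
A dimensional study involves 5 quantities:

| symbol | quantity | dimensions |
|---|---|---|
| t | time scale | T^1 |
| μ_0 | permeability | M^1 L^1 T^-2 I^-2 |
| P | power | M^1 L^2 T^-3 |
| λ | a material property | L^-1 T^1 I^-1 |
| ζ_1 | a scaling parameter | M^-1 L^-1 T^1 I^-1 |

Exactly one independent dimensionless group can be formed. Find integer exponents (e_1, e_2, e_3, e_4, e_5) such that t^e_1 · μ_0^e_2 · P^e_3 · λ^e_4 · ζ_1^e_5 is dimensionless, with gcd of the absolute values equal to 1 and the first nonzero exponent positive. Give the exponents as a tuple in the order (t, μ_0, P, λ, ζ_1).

M: e_1·(0) + e_2·(1) + e_3·(1) + e_4·(0) + e_5·(-1) = 0
L: e_1·(0) + e_2·(1) + e_3·(2) + e_4·(-1) + e_5·(-1) = 0
T: e_1·(1) + e_2·(-2) + e_3·(-3) + e_4·(1) + e_5·(1) = 0
I: e_1·(0) + e_2·(-2) + e_3·(0) + e_4·(-1) + e_5·(-1) = 0
Solving this homogeneous linear system for the smallest-integer solution (first nonzero entry positive) gives (1, -2, 3, 3, 1).

(1, -2, 3, 3, 1)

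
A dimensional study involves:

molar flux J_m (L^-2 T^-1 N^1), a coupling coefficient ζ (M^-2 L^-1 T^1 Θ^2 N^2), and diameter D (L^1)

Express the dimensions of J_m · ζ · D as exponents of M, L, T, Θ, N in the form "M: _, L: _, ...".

M: -2, L: -2, T: 0, Θ: 2, N: 3

Collect each base-dimension exponent across the product:
  M: (0) + (-2) + (0) = -2
  L: (-2) + (-1) + (1) = -2
  T: (-1) + (1) + (0) = 0
  Θ: (0) + (2) + (0) = 2
  N: (1) + (2) + (0) = 3
So the dimensions are [M⁻² L⁻² Θ² N³].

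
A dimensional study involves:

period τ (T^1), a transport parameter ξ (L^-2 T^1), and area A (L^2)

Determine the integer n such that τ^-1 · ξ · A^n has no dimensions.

1

Balance the L exponent: (2)·n from A, plus −(0) + (-2) = -2 from the rest, must sum to zero.
2n − 2 = 0, so n = 1.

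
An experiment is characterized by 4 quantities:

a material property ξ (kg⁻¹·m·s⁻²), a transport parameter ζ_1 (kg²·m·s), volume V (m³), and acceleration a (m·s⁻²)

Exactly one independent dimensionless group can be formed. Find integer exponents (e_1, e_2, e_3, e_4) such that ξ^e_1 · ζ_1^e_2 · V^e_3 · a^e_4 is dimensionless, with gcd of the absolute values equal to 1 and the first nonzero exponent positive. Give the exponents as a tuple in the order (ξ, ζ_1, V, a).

(4, 2, -1, -3)

M: e_1·(-1) + e_2·(2) + e_3·(0) + e_4·(0) = 0
L: e_1·(1) + e_2·(1) + e_3·(3) + e_4·(1) = 0
T: e_1·(-2) + e_2·(1) + e_3·(0) + e_4·(-2) = 0
Solving this homogeneous linear system for the smallest-integer solution (first nonzero entry positive) gives (4, 2, -1, -3).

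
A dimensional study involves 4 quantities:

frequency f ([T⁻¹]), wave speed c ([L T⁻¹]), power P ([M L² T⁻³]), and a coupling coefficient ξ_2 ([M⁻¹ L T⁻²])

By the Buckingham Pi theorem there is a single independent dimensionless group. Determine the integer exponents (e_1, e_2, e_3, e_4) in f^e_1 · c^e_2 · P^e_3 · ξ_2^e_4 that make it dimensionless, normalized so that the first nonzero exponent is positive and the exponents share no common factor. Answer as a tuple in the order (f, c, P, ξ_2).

(2, 3, -1, -1)

M: e_1·(0) + e_2·(0) + e_3·(1) + e_4·(-1) = 0
L: e_1·(0) + e_2·(1) + e_3·(2) + e_4·(1) = 0
T: e_1·(-1) + e_2·(-1) + e_3·(-3) + e_4·(-2) = 0
Solving this homogeneous linear system for the smallest-integer solution (first nonzero entry positive) gives (2, 3, -1, -1).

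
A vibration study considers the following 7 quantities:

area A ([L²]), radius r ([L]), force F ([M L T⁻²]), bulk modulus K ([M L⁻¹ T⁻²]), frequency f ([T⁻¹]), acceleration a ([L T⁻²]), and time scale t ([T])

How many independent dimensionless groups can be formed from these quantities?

4

There are 7 variables and 3 base dimensions (M, L, T).
The dimension matrix has rank 3.
Independent dimensionless groups: 7 − 3 = 4.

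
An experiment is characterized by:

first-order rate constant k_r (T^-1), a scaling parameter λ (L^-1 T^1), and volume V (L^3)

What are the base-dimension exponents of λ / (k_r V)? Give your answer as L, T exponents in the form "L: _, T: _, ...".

Collect each base-dimension exponent across the product:
  L: −(0) + (-1) − (3) = -4
  T: −(-1) + (1) − (0) = 2
So the dimensions are [L⁻⁴ T²].

L: -4, T: 2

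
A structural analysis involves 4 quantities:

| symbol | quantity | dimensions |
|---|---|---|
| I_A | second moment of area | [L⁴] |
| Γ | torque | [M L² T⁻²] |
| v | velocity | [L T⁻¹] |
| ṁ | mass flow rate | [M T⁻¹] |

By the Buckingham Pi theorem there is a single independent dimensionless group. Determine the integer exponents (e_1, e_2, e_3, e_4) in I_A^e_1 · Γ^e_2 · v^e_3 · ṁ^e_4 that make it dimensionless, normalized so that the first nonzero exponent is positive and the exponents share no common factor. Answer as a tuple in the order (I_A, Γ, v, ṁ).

M: e_1·(0) + e_2·(1) + e_3·(0) + e_4·(1) = 0
L: e_1·(4) + e_2·(2) + e_3·(1) + e_4·(0) = 0
T: e_1·(0) + e_2·(-2) + e_3·(-1) + e_4·(-1) = 0
Solving this homogeneous linear system for the smallest-integer solution (first nonzero entry positive) gives (1, -4, 4, 4).

(1, -4, 4, 4)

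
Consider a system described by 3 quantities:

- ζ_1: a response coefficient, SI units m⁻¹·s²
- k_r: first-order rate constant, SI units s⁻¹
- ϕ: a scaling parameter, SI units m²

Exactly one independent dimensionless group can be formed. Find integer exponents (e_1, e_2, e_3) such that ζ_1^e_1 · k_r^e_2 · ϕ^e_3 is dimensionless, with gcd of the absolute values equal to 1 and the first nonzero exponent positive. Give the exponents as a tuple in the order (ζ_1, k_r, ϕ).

L: e_1·(-1) + e_2·(0) + e_3·(2) = 0
T: e_1·(2) + e_2·(-1) + e_3·(0) = 0
Solving this homogeneous linear system for the smallest-integer solution (first nonzero entry positive) gives (2, 4, 1).

(2, 4, 1)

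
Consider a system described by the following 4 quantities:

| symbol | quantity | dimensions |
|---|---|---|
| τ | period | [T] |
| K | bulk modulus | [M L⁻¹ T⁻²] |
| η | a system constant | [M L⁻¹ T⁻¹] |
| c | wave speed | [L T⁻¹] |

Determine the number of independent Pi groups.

There are 4 variables and 3 base dimensions (M, L, T).
The dimension matrix has rank 3.
Independent dimensionless groups: 4 − 3 = 1.

1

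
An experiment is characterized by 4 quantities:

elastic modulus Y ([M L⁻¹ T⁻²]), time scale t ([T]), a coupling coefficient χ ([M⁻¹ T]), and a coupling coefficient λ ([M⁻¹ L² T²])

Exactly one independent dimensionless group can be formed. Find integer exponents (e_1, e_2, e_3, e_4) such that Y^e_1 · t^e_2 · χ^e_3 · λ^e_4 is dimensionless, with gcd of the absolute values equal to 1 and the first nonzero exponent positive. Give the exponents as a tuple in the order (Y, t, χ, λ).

M: e_1·(1) + e_2·(0) + e_3·(-1) + e_4·(-1) = 0
L: e_1·(-1) + e_2·(0) + e_3·(0) + e_4·(2) = 0
T: e_1·(-2) + e_2·(1) + e_3·(1) + e_4·(2) = 0
Solving this homogeneous linear system for the smallest-integer solution (first nonzero entry positive) gives (2, 1, 1, 1).

(2, 1, 1, 1)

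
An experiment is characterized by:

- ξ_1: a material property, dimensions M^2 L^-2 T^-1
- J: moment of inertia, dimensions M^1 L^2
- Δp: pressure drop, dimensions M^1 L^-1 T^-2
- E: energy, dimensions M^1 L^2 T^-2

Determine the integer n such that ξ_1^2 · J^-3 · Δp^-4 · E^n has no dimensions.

Balance the M exponent: (1)·n from E, plus 2·(2) − 3·(1) − 4·(1) = -3 from the rest, must sum to zero.
n − 3 = 0, so n = 3.

3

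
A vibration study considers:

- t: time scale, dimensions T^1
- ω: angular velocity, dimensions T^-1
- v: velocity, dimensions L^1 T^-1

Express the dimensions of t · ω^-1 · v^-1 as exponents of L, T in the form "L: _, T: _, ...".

Collect each base-dimension exponent across the product:
  L: (0) − (0) − (1) = -1
  T: (1) − (-1) − (-1) = 3
So the dimensions are [L⁻¹ T³].

L: -1, T: 3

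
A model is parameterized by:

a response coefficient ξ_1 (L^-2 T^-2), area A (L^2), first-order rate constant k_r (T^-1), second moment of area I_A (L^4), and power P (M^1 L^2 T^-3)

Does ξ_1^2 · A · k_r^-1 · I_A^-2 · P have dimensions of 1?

no

Sum the exponent of each base dimension across the product:
  M: 2·[ξ_1]_M + [A]_M − [k_r]_M − 2·[I_A]_M + [P]_M = 2·(0) + (0) − (0) − 2·(0) + (1) = 1
  L: 2·[ξ_1]_L + [A]_L − [k_r]_L − 2·[I_A]_L + [P]_L = 2·(-2) + (2) − (0) − 2·(4) + (2) = -8
  T: 2·[ξ_1]_T + [A]_T − [k_r]_T − 2·[I_A]_T + [P]_T = 2·(-2) + (0) − (-1) − 2·(0) + (-3) = -6
Net dimensions [M L⁻⁸ T⁻⁶] ≠ [1] — not dimensionless.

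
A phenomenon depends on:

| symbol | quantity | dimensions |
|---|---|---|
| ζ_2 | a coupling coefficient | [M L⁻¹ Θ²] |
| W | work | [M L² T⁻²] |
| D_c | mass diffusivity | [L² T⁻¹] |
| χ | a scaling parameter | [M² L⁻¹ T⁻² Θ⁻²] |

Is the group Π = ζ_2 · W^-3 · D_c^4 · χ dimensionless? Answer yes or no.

yes

Sum the exponent of each base dimension across the product:
  M: [ζ_2]_M − 3·[W]_M + 4·[D_c]_M + [χ]_M = (1) − 3·(1) + 4·(0) + (2) = 0
  L: [ζ_2]_L − 3·[W]_L + 4·[D_c]_L + [χ]_L = (-1) − 3·(2) + 4·(2) + (-1) = 0
  T: [ζ_2]_T − 3·[W]_T + 4·[D_c]_T + [χ]_T = (0) − 3·(-2) + 4·(-1) + (-2) = 0
  Θ: [ζ_2]_Θ − 3·[W]_Θ + 4·[D_c]_Θ + [χ]_Θ = (2) − 3·(0) + 4·(0) + (-2) = 0
All base exponents vanish — dimensionless.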